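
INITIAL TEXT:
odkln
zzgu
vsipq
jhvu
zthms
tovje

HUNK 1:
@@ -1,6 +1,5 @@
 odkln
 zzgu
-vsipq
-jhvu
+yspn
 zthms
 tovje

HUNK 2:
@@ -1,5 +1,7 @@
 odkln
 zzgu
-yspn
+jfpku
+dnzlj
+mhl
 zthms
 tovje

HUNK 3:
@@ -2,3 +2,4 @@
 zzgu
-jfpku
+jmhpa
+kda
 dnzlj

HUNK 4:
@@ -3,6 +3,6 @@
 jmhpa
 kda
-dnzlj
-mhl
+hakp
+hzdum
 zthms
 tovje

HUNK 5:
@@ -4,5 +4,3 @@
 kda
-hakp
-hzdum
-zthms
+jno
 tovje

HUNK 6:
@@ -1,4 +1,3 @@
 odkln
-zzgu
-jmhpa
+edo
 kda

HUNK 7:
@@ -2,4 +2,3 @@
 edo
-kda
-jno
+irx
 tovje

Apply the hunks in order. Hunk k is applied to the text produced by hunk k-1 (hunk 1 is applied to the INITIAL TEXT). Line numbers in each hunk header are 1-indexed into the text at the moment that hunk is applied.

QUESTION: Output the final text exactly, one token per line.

Hunk 1: at line 1 remove [vsipq,jhvu] add [yspn] -> 5 lines: odkln zzgu yspn zthms tovje
Hunk 2: at line 1 remove [yspn] add [jfpku,dnzlj,mhl] -> 7 lines: odkln zzgu jfpku dnzlj mhl zthms tovje
Hunk 3: at line 2 remove [jfpku] add [jmhpa,kda] -> 8 lines: odkln zzgu jmhpa kda dnzlj mhl zthms tovje
Hunk 4: at line 3 remove [dnzlj,mhl] add [hakp,hzdum] -> 8 lines: odkln zzgu jmhpa kda hakp hzdum zthms tovje
Hunk 5: at line 4 remove [hakp,hzdum,zthms] add [jno] -> 6 lines: odkln zzgu jmhpa kda jno tovje
Hunk 6: at line 1 remove [zzgu,jmhpa] add [edo] -> 5 lines: odkln edo kda jno tovje
Hunk 7: at line 2 remove [kda,jno] add [irx] -> 4 lines: odkln edo irx tovje

Answer: odkln
edo
irx
tovje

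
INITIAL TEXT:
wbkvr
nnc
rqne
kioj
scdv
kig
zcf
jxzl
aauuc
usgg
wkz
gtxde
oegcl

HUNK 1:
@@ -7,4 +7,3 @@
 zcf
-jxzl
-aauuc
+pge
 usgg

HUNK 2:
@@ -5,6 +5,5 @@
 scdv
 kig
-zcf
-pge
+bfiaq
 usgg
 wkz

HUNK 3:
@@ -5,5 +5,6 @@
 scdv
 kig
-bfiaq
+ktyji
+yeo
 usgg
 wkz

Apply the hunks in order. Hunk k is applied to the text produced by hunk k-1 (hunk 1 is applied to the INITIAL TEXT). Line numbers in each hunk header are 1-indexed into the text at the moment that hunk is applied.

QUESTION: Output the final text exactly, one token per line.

Hunk 1: at line 7 remove [jxzl,aauuc] add [pge] -> 12 lines: wbkvr nnc rqne kioj scdv kig zcf pge usgg wkz gtxde oegcl
Hunk 2: at line 5 remove [zcf,pge] add [bfiaq] -> 11 lines: wbkvr nnc rqne kioj scdv kig bfiaq usgg wkz gtxde oegcl
Hunk 3: at line 5 remove [bfiaq] add [ktyji,yeo] -> 12 lines: wbkvr nnc rqne kioj scdv kig ktyji yeo usgg wkz gtxde oegcl

Answer: wbkvr
nnc
rqne
kioj
scdv
kig
ktyji
yeo
usgg
wkz
gtxde
oegcl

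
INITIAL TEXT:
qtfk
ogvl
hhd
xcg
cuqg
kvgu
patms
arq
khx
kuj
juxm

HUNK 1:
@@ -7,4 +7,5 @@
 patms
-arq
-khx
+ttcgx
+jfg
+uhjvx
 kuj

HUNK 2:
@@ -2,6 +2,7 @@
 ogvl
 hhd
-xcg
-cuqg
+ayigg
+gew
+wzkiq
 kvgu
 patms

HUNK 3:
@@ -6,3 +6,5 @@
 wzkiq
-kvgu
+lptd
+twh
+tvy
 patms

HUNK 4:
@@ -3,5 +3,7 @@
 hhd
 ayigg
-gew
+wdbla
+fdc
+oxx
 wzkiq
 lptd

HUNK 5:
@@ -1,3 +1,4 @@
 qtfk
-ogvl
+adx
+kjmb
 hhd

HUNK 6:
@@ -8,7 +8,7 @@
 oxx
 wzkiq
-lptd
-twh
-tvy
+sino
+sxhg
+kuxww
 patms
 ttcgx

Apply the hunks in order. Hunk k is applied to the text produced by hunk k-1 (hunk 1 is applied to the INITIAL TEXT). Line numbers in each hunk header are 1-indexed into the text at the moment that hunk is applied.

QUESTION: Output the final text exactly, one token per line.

Answer: qtfk
adx
kjmb
hhd
ayigg
wdbla
fdc
oxx
wzkiq
sino
sxhg
kuxww
patms
ttcgx
jfg
uhjvx
kuj
juxm

Derivation:
Hunk 1: at line 7 remove [arq,khx] add [ttcgx,jfg,uhjvx] -> 12 lines: qtfk ogvl hhd xcg cuqg kvgu patms ttcgx jfg uhjvx kuj juxm
Hunk 2: at line 2 remove [xcg,cuqg] add [ayigg,gew,wzkiq] -> 13 lines: qtfk ogvl hhd ayigg gew wzkiq kvgu patms ttcgx jfg uhjvx kuj juxm
Hunk 3: at line 6 remove [kvgu] add [lptd,twh,tvy] -> 15 lines: qtfk ogvl hhd ayigg gew wzkiq lptd twh tvy patms ttcgx jfg uhjvx kuj juxm
Hunk 4: at line 3 remove [gew] add [wdbla,fdc,oxx] -> 17 lines: qtfk ogvl hhd ayigg wdbla fdc oxx wzkiq lptd twh tvy patms ttcgx jfg uhjvx kuj juxm
Hunk 5: at line 1 remove [ogvl] add [adx,kjmb] -> 18 lines: qtfk adx kjmb hhd ayigg wdbla fdc oxx wzkiq lptd twh tvy patms ttcgx jfg uhjvx kuj juxm
Hunk 6: at line 8 remove [lptd,twh,tvy] add [sino,sxhg,kuxww] -> 18 lines: qtfk adx kjmb hhd ayigg wdbla fdc oxx wzkiq sino sxhg kuxww patms ttcgx jfg uhjvx kuj juxm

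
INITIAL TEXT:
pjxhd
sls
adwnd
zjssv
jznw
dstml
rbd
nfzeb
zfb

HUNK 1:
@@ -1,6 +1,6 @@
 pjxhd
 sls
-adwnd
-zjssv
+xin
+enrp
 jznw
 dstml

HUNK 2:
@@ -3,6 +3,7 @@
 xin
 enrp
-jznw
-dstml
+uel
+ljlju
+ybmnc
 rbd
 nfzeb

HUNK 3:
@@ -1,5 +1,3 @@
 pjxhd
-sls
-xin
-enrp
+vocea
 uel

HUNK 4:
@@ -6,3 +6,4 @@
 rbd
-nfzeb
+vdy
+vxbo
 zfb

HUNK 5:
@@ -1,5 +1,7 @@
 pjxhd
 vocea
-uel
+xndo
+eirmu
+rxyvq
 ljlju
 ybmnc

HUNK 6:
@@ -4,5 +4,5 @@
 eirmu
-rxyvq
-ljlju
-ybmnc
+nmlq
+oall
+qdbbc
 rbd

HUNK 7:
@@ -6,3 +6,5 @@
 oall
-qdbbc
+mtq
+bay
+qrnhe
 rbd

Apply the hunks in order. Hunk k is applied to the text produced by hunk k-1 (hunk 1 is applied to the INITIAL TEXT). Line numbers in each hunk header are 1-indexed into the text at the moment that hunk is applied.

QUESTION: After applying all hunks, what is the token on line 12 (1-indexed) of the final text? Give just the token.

Hunk 1: at line 1 remove [adwnd,zjssv] add [xin,enrp] -> 9 lines: pjxhd sls xin enrp jznw dstml rbd nfzeb zfb
Hunk 2: at line 3 remove [jznw,dstml] add [uel,ljlju,ybmnc] -> 10 lines: pjxhd sls xin enrp uel ljlju ybmnc rbd nfzeb zfb
Hunk 3: at line 1 remove [sls,xin,enrp] add [vocea] -> 8 lines: pjxhd vocea uel ljlju ybmnc rbd nfzeb zfb
Hunk 4: at line 6 remove [nfzeb] add [vdy,vxbo] -> 9 lines: pjxhd vocea uel ljlju ybmnc rbd vdy vxbo zfb
Hunk 5: at line 1 remove [uel] add [xndo,eirmu,rxyvq] -> 11 lines: pjxhd vocea xndo eirmu rxyvq ljlju ybmnc rbd vdy vxbo zfb
Hunk 6: at line 4 remove [rxyvq,ljlju,ybmnc] add [nmlq,oall,qdbbc] -> 11 lines: pjxhd vocea xndo eirmu nmlq oall qdbbc rbd vdy vxbo zfb
Hunk 7: at line 6 remove [qdbbc] add [mtq,bay,qrnhe] -> 13 lines: pjxhd vocea xndo eirmu nmlq oall mtq bay qrnhe rbd vdy vxbo zfb
Final line 12: vxbo

Answer: vxbo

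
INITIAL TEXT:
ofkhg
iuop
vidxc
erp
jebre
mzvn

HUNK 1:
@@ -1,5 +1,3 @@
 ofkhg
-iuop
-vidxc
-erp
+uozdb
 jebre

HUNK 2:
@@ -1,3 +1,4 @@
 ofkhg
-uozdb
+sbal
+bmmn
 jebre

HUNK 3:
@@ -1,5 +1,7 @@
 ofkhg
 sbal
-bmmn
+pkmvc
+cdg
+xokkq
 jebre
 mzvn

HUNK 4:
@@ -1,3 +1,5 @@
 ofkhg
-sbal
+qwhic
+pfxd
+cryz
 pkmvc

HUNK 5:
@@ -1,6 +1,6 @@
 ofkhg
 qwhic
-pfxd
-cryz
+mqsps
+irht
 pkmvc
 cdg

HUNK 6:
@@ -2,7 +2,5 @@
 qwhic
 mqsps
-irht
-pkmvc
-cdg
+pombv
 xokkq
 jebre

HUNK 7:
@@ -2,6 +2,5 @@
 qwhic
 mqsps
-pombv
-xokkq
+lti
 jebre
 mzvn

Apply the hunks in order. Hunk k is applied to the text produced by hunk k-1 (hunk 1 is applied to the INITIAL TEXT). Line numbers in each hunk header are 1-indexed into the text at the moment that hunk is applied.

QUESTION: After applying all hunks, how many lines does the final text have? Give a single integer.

Answer: 6

Derivation:
Hunk 1: at line 1 remove [iuop,vidxc,erp] add [uozdb] -> 4 lines: ofkhg uozdb jebre mzvn
Hunk 2: at line 1 remove [uozdb] add [sbal,bmmn] -> 5 lines: ofkhg sbal bmmn jebre mzvn
Hunk 3: at line 1 remove [bmmn] add [pkmvc,cdg,xokkq] -> 7 lines: ofkhg sbal pkmvc cdg xokkq jebre mzvn
Hunk 4: at line 1 remove [sbal] add [qwhic,pfxd,cryz] -> 9 lines: ofkhg qwhic pfxd cryz pkmvc cdg xokkq jebre mzvn
Hunk 5: at line 1 remove [pfxd,cryz] add [mqsps,irht] -> 9 lines: ofkhg qwhic mqsps irht pkmvc cdg xokkq jebre mzvn
Hunk 6: at line 2 remove [irht,pkmvc,cdg] add [pombv] -> 7 lines: ofkhg qwhic mqsps pombv xokkq jebre mzvn
Hunk 7: at line 2 remove [pombv,xokkq] add [lti] -> 6 lines: ofkhg qwhic mqsps lti jebre mzvn
Final line count: 6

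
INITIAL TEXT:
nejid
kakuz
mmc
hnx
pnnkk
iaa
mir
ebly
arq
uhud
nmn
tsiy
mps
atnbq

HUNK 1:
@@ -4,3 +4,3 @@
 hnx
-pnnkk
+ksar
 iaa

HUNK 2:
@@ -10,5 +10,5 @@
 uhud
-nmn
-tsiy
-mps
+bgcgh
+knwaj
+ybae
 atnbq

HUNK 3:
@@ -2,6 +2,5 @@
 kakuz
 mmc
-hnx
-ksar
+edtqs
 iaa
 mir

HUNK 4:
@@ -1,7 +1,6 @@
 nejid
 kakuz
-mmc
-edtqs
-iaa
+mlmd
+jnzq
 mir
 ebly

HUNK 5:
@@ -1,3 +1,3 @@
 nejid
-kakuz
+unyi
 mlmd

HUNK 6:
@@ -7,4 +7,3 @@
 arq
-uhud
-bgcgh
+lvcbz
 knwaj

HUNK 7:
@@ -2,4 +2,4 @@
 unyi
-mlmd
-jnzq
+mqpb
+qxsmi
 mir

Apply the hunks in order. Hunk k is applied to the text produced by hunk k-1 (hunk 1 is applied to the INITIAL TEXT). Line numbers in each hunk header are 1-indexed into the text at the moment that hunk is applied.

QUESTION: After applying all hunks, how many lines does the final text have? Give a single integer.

Hunk 1: at line 4 remove [pnnkk] add [ksar] -> 14 lines: nejid kakuz mmc hnx ksar iaa mir ebly arq uhud nmn tsiy mps atnbq
Hunk 2: at line 10 remove [nmn,tsiy,mps] add [bgcgh,knwaj,ybae] -> 14 lines: nejid kakuz mmc hnx ksar iaa mir ebly arq uhud bgcgh knwaj ybae atnbq
Hunk 3: at line 2 remove [hnx,ksar] add [edtqs] -> 13 lines: nejid kakuz mmc edtqs iaa mir ebly arq uhud bgcgh knwaj ybae atnbq
Hunk 4: at line 1 remove [mmc,edtqs,iaa] add [mlmd,jnzq] -> 12 lines: nejid kakuz mlmd jnzq mir ebly arq uhud bgcgh knwaj ybae atnbq
Hunk 5: at line 1 remove [kakuz] add [unyi] -> 12 lines: nejid unyi mlmd jnzq mir ebly arq uhud bgcgh knwaj ybae atnbq
Hunk 6: at line 7 remove [uhud,bgcgh] add [lvcbz] -> 11 lines: nejid unyi mlmd jnzq mir ebly arq lvcbz knwaj ybae atnbq
Hunk 7: at line 2 remove [mlmd,jnzq] add [mqpb,qxsmi] -> 11 lines: nejid unyi mqpb qxsmi mir ebly arq lvcbz knwaj ybae atnbq
Final line count: 11

Answer: 11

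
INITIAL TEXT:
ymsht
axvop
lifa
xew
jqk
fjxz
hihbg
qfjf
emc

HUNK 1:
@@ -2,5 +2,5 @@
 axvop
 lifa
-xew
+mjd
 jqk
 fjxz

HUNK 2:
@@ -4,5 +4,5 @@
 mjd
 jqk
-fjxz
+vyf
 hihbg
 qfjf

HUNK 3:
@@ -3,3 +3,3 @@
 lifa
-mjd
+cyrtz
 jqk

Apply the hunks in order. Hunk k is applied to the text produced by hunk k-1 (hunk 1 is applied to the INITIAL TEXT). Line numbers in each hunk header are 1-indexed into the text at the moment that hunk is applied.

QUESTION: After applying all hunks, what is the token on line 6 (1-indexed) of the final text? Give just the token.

Answer: vyf

Derivation:
Hunk 1: at line 2 remove [xew] add [mjd] -> 9 lines: ymsht axvop lifa mjd jqk fjxz hihbg qfjf emc
Hunk 2: at line 4 remove [fjxz] add [vyf] -> 9 lines: ymsht axvop lifa mjd jqk vyf hihbg qfjf emc
Hunk 3: at line 3 remove [mjd] add [cyrtz] -> 9 lines: ymsht axvop lifa cyrtz jqk vyf hihbg qfjf emc
Final line 6: vyf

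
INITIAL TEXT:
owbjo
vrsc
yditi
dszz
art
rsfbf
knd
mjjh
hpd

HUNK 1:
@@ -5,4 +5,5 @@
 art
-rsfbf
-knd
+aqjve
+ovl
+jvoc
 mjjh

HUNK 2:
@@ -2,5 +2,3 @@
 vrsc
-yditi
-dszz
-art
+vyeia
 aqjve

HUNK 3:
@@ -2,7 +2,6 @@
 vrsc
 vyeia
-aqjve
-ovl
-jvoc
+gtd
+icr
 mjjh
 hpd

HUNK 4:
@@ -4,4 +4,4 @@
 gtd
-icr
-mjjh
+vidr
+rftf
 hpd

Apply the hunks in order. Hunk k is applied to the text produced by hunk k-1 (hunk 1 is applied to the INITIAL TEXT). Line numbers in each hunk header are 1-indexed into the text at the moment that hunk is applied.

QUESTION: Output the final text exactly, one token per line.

Hunk 1: at line 5 remove [rsfbf,knd] add [aqjve,ovl,jvoc] -> 10 lines: owbjo vrsc yditi dszz art aqjve ovl jvoc mjjh hpd
Hunk 2: at line 2 remove [yditi,dszz,art] add [vyeia] -> 8 lines: owbjo vrsc vyeia aqjve ovl jvoc mjjh hpd
Hunk 3: at line 2 remove [aqjve,ovl,jvoc] add [gtd,icr] -> 7 lines: owbjo vrsc vyeia gtd icr mjjh hpd
Hunk 4: at line 4 remove [icr,mjjh] add [vidr,rftf] -> 7 lines: owbjo vrsc vyeia gtd vidr rftf hpd

Answer: owbjo
vrsc
vyeia
gtd
vidr
rftf
hpd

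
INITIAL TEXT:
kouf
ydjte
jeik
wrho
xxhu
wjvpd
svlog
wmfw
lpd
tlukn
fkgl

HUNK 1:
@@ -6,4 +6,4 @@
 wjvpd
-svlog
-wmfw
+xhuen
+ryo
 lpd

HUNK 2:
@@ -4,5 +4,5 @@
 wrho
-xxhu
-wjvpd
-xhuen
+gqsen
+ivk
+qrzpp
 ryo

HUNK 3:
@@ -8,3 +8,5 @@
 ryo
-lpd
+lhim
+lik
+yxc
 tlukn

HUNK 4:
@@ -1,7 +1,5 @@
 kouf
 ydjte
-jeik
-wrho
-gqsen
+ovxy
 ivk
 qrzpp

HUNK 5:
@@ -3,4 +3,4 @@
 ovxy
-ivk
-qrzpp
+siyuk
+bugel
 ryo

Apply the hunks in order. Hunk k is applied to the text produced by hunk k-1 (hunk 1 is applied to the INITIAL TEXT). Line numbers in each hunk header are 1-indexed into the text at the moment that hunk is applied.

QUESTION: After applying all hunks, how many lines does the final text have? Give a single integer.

Hunk 1: at line 6 remove [svlog,wmfw] add [xhuen,ryo] -> 11 lines: kouf ydjte jeik wrho xxhu wjvpd xhuen ryo lpd tlukn fkgl
Hunk 2: at line 4 remove [xxhu,wjvpd,xhuen] add [gqsen,ivk,qrzpp] -> 11 lines: kouf ydjte jeik wrho gqsen ivk qrzpp ryo lpd tlukn fkgl
Hunk 3: at line 8 remove [lpd] add [lhim,lik,yxc] -> 13 lines: kouf ydjte jeik wrho gqsen ivk qrzpp ryo lhim lik yxc tlukn fkgl
Hunk 4: at line 1 remove [jeik,wrho,gqsen] add [ovxy] -> 11 lines: kouf ydjte ovxy ivk qrzpp ryo lhim lik yxc tlukn fkgl
Hunk 5: at line 3 remove [ivk,qrzpp] add [siyuk,bugel] -> 11 lines: kouf ydjte ovxy siyuk bugel ryo lhim lik yxc tlukn fkgl
Final line count: 11

Answer: 11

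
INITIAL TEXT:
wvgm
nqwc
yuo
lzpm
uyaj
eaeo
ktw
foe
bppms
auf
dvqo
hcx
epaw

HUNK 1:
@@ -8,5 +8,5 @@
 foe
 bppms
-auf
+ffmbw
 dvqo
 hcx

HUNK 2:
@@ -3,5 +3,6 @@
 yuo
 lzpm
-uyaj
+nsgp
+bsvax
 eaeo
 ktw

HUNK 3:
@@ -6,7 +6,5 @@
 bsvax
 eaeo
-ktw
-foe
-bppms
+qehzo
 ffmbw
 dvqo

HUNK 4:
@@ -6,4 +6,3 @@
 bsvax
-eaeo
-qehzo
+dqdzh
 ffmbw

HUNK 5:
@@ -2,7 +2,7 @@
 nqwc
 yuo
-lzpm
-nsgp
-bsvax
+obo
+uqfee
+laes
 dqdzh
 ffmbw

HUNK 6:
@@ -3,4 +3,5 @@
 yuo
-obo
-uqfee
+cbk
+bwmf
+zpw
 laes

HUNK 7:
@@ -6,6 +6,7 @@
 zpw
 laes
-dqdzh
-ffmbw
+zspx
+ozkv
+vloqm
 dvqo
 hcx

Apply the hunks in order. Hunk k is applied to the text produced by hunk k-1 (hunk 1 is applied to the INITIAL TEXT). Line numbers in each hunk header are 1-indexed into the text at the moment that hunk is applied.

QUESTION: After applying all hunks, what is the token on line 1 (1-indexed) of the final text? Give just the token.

Hunk 1: at line 8 remove [auf] add [ffmbw] -> 13 lines: wvgm nqwc yuo lzpm uyaj eaeo ktw foe bppms ffmbw dvqo hcx epaw
Hunk 2: at line 3 remove [uyaj] add [nsgp,bsvax] -> 14 lines: wvgm nqwc yuo lzpm nsgp bsvax eaeo ktw foe bppms ffmbw dvqo hcx epaw
Hunk 3: at line 6 remove [ktw,foe,bppms] add [qehzo] -> 12 lines: wvgm nqwc yuo lzpm nsgp bsvax eaeo qehzo ffmbw dvqo hcx epaw
Hunk 4: at line 6 remove [eaeo,qehzo] add [dqdzh] -> 11 lines: wvgm nqwc yuo lzpm nsgp bsvax dqdzh ffmbw dvqo hcx epaw
Hunk 5: at line 2 remove [lzpm,nsgp,bsvax] add [obo,uqfee,laes] -> 11 lines: wvgm nqwc yuo obo uqfee laes dqdzh ffmbw dvqo hcx epaw
Hunk 6: at line 3 remove [obo,uqfee] add [cbk,bwmf,zpw] -> 12 lines: wvgm nqwc yuo cbk bwmf zpw laes dqdzh ffmbw dvqo hcx epaw
Hunk 7: at line 6 remove [dqdzh,ffmbw] add [zspx,ozkv,vloqm] -> 13 lines: wvgm nqwc yuo cbk bwmf zpw laes zspx ozkv vloqm dvqo hcx epaw
Final line 1: wvgm

Answer: wvgm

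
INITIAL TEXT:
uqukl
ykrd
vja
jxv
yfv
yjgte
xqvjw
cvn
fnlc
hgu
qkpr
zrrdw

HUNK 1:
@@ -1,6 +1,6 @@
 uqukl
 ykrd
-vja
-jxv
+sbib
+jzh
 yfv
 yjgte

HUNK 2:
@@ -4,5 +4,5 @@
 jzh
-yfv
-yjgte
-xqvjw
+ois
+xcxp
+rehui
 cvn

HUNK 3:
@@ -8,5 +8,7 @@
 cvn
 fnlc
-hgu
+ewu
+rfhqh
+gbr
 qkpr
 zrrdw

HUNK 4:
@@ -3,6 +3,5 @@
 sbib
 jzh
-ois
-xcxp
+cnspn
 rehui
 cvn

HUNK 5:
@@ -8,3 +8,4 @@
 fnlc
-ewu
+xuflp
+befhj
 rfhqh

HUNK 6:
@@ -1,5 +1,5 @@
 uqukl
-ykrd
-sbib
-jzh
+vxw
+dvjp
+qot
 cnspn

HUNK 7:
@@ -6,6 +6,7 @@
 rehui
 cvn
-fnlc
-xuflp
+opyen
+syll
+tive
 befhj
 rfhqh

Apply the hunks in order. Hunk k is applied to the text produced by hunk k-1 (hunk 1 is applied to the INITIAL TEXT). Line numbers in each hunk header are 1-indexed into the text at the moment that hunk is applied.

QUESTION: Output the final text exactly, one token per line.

Answer: uqukl
vxw
dvjp
qot
cnspn
rehui
cvn
opyen
syll
tive
befhj
rfhqh
gbr
qkpr
zrrdw

Derivation:
Hunk 1: at line 1 remove [vja,jxv] add [sbib,jzh] -> 12 lines: uqukl ykrd sbib jzh yfv yjgte xqvjw cvn fnlc hgu qkpr zrrdw
Hunk 2: at line 4 remove [yfv,yjgte,xqvjw] add [ois,xcxp,rehui] -> 12 lines: uqukl ykrd sbib jzh ois xcxp rehui cvn fnlc hgu qkpr zrrdw
Hunk 3: at line 8 remove [hgu] add [ewu,rfhqh,gbr] -> 14 lines: uqukl ykrd sbib jzh ois xcxp rehui cvn fnlc ewu rfhqh gbr qkpr zrrdw
Hunk 4: at line 3 remove [ois,xcxp] add [cnspn] -> 13 lines: uqukl ykrd sbib jzh cnspn rehui cvn fnlc ewu rfhqh gbr qkpr zrrdw
Hunk 5: at line 8 remove [ewu] add [xuflp,befhj] -> 14 lines: uqukl ykrd sbib jzh cnspn rehui cvn fnlc xuflp befhj rfhqh gbr qkpr zrrdw
Hunk 6: at line 1 remove [ykrd,sbib,jzh] add [vxw,dvjp,qot] -> 14 lines: uqukl vxw dvjp qot cnspn rehui cvn fnlc xuflp befhj rfhqh gbr qkpr zrrdw
Hunk 7: at line 6 remove [fnlc,xuflp] add [opyen,syll,tive] -> 15 lines: uqukl vxw dvjp qot cnspn rehui cvn opyen syll tive befhj rfhqh gbr qkpr zrrdw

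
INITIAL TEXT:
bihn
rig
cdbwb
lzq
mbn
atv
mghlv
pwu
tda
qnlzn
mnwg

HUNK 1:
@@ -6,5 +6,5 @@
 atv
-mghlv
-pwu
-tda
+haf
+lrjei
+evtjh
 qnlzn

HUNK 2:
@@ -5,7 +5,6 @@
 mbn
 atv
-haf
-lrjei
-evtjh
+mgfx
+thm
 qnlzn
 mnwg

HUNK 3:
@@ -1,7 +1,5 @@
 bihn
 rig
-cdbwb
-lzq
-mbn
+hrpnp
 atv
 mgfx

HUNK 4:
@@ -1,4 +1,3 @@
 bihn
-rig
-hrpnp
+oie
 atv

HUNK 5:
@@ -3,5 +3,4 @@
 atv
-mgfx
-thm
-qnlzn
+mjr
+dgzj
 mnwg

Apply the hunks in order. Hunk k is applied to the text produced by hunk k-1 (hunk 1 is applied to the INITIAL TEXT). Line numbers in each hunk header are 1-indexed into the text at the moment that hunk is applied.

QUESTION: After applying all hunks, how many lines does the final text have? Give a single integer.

Answer: 6

Derivation:
Hunk 1: at line 6 remove [mghlv,pwu,tda] add [haf,lrjei,evtjh] -> 11 lines: bihn rig cdbwb lzq mbn atv haf lrjei evtjh qnlzn mnwg
Hunk 2: at line 5 remove [haf,lrjei,evtjh] add [mgfx,thm] -> 10 lines: bihn rig cdbwb lzq mbn atv mgfx thm qnlzn mnwg
Hunk 3: at line 1 remove [cdbwb,lzq,mbn] add [hrpnp] -> 8 lines: bihn rig hrpnp atv mgfx thm qnlzn mnwg
Hunk 4: at line 1 remove [rig,hrpnp] add [oie] -> 7 lines: bihn oie atv mgfx thm qnlzn mnwg
Hunk 5: at line 3 remove [mgfx,thm,qnlzn] add [mjr,dgzj] -> 6 lines: bihn oie atv mjr dgzj mnwg
Final line count: 6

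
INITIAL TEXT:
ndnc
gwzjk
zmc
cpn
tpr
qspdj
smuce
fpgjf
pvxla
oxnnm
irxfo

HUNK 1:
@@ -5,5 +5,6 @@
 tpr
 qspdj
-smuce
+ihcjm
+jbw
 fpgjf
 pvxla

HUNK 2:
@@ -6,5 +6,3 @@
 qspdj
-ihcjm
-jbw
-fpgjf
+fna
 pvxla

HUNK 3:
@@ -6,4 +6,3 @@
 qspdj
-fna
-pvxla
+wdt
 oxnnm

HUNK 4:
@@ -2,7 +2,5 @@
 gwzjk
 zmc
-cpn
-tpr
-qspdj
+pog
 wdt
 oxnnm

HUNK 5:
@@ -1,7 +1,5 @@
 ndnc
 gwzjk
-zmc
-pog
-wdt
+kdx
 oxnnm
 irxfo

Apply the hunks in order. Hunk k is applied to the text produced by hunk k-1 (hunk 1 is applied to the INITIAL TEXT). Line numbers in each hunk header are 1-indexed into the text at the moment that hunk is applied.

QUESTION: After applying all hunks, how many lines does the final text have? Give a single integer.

Answer: 5

Derivation:
Hunk 1: at line 5 remove [smuce] add [ihcjm,jbw] -> 12 lines: ndnc gwzjk zmc cpn tpr qspdj ihcjm jbw fpgjf pvxla oxnnm irxfo
Hunk 2: at line 6 remove [ihcjm,jbw,fpgjf] add [fna] -> 10 lines: ndnc gwzjk zmc cpn tpr qspdj fna pvxla oxnnm irxfo
Hunk 3: at line 6 remove [fna,pvxla] add [wdt] -> 9 lines: ndnc gwzjk zmc cpn tpr qspdj wdt oxnnm irxfo
Hunk 4: at line 2 remove [cpn,tpr,qspdj] add [pog] -> 7 lines: ndnc gwzjk zmc pog wdt oxnnm irxfo
Hunk 5: at line 1 remove [zmc,pog,wdt] add [kdx] -> 5 lines: ndnc gwzjk kdx oxnnm irxfo
Final line count: 5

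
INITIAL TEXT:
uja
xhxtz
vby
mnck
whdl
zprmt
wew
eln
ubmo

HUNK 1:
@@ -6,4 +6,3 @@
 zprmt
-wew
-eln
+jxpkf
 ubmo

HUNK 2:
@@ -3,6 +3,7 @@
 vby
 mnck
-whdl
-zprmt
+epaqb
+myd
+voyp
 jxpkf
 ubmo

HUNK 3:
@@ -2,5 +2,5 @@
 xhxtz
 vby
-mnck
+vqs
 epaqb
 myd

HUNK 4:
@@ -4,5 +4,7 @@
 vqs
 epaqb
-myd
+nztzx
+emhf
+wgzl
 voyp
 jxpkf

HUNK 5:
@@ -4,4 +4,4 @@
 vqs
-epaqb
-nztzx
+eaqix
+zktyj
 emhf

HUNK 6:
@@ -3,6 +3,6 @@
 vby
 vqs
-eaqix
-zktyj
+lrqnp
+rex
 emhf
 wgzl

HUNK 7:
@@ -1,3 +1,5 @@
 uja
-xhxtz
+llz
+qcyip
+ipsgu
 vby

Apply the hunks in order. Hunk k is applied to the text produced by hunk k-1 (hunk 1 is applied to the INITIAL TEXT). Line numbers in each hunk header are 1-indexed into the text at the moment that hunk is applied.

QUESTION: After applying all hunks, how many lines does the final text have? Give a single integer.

Hunk 1: at line 6 remove [wew,eln] add [jxpkf] -> 8 lines: uja xhxtz vby mnck whdl zprmt jxpkf ubmo
Hunk 2: at line 3 remove [whdl,zprmt] add [epaqb,myd,voyp] -> 9 lines: uja xhxtz vby mnck epaqb myd voyp jxpkf ubmo
Hunk 3: at line 2 remove [mnck] add [vqs] -> 9 lines: uja xhxtz vby vqs epaqb myd voyp jxpkf ubmo
Hunk 4: at line 4 remove [myd] add [nztzx,emhf,wgzl] -> 11 lines: uja xhxtz vby vqs epaqb nztzx emhf wgzl voyp jxpkf ubmo
Hunk 5: at line 4 remove [epaqb,nztzx] add [eaqix,zktyj] -> 11 lines: uja xhxtz vby vqs eaqix zktyj emhf wgzl voyp jxpkf ubmo
Hunk 6: at line 3 remove [eaqix,zktyj] add [lrqnp,rex] -> 11 lines: uja xhxtz vby vqs lrqnp rex emhf wgzl voyp jxpkf ubmo
Hunk 7: at line 1 remove [xhxtz] add [llz,qcyip,ipsgu] -> 13 lines: uja llz qcyip ipsgu vby vqs lrqnp rex emhf wgzl voyp jxpkf ubmo
Final line count: 13

Answer: 13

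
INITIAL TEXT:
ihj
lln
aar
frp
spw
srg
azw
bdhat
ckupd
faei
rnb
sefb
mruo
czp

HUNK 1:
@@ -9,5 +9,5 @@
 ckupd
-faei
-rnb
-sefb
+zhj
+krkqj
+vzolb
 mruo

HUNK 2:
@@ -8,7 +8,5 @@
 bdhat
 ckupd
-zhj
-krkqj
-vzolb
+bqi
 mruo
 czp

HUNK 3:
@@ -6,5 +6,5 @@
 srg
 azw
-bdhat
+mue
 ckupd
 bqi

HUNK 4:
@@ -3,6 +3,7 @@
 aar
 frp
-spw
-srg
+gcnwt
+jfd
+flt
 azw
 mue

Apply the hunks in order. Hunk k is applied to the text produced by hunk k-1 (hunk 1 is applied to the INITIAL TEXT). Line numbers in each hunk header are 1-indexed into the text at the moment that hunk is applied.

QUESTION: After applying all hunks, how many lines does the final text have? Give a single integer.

Hunk 1: at line 9 remove [faei,rnb,sefb] add [zhj,krkqj,vzolb] -> 14 lines: ihj lln aar frp spw srg azw bdhat ckupd zhj krkqj vzolb mruo czp
Hunk 2: at line 8 remove [zhj,krkqj,vzolb] add [bqi] -> 12 lines: ihj lln aar frp spw srg azw bdhat ckupd bqi mruo czp
Hunk 3: at line 6 remove [bdhat] add [mue] -> 12 lines: ihj lln aar frp spw srg azw mue ckupd bqi mruo czp
Hunk 4: at line 3 remove [spw,srg] add [gcnwt,jfd,flt] -> 13 lines: ihj lln aar frp gcnwt jfd flt azw mue ckupd bqi mruo czp
Final line count: 13

Answer: 13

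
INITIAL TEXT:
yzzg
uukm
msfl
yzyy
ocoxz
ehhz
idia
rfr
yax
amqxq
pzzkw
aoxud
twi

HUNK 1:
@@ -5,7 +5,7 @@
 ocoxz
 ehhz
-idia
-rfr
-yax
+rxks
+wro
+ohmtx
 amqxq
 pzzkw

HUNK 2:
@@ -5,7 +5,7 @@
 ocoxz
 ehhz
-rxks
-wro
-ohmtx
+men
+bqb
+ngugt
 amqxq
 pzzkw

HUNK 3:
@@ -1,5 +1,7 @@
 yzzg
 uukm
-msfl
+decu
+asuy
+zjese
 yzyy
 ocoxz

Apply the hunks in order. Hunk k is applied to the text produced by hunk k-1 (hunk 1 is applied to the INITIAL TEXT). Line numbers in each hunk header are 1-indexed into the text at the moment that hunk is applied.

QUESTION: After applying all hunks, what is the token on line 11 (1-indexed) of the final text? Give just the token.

Hunk 1: at line 5 remove [idia,rfr,yax] add [rxks,wro,ohmtx] -> 13 lines: yzzg uukm msfl yzyy ocoxz ehhz rxks wro ohmtx amqxq pzzkw aoxud twi
Hunk 2: at line 5 remove [rxks,wro,ohmtx] add [men,bqb,ngugt] -> 13 lines: yzzg uukm msfl yzyy ocoxz ehhz men bqb ngugt amqxq pzzkw aoxud twi
Hunk 3: at line 1 remove [msfl] add [decu,asuy,zjese] -> 15 lines: yzzg uukm decu asuy zjese yzyy ocoxz ehhz men bqb ngugt amqxq pzzkw aoxud twi
Final line 11: ngugt

Answer: ngugt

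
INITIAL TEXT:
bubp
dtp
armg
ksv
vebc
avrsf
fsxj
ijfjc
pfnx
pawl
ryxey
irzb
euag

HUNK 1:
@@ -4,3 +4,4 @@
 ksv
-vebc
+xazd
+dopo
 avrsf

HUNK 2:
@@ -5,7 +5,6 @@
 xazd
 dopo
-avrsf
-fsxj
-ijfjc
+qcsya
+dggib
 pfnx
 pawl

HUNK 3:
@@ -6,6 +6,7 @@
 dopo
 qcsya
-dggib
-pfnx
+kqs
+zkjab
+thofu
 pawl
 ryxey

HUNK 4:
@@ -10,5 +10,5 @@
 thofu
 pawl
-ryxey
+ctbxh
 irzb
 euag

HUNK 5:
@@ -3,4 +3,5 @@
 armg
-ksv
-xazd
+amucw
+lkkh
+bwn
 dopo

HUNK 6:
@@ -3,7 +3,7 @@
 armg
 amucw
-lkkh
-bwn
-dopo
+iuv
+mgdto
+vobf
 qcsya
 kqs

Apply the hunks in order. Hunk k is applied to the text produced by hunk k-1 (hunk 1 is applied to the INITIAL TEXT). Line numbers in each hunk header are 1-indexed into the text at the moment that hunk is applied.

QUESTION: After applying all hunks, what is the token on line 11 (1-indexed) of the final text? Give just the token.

Answer: thofu

Derivation:
Hunk 1: at line 4 remove [vebc] add [xazd,dopo] -> 14 lines: bubp dtp armg ksv xazd dopo avrsf fsxj ijfjc pfnx pawl ryxey irzb euag
Hunk 2: at line 5 remove [avrsf,fsxj,ijfjc] add [qcsya,dggib] -> 13 lines: bubp dtp armg ksv xazd dopo qcsya dggib pfnx pawl ryxey irzb euag
Hunk 3: at line 6 remove [dggib,pfnx] add [kqs,zkjab,thofu] -> 14 lines: bubp dtp armg ksv xazd dopo qcsya kqs zkjab thofu pawl ryxey irzb euag
Hunk 4: at line 10 remove [ryxey] add [ctbxh] -> 14 lines: bubp dtp armg ksv xazd dopo qcsya kqs zkjab thofu pawl ctbxh irzb euag
Hunk 5: at line 3 remove [ksv,xazd] add [amucw,lkkh,bwn] -> 15 lines: bubp dtp armg amucw lkkh bwn dopo qcsya kqs zkjab thofu pawl ctbxh irzb euag
Hunk 6: at line 3 remove [lkkh,bwn,dopo] add [iuv,mgdto,vobf] -> 15 lines: bubp dtp armg amucw iuv mgdto vobf qcsya kqs zkjab thofu pawl ctbxh irzb euag
Final line 11: thofu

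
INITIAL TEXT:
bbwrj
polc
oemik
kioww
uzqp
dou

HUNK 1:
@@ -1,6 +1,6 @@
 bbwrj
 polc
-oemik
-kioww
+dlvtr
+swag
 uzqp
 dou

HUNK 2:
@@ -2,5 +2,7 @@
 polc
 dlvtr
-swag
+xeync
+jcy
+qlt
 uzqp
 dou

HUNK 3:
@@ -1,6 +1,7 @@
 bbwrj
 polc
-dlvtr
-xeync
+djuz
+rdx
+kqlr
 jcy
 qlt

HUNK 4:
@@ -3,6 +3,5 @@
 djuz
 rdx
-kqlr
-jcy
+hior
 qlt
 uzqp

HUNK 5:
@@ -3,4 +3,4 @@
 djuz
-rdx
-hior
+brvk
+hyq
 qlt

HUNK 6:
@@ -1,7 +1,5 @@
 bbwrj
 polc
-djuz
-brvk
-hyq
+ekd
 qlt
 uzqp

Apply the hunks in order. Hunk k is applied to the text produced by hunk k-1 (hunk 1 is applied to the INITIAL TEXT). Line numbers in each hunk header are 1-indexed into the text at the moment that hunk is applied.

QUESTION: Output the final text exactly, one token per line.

Hunk 1: at line 1 remove [oemik,kioww] add [dlvtr,swag] -> 6 lines: bbwrj polc dlvtr swag uzqp dou
Hunk 2: at line 2 remove [swag] add [xeync,jcy,qlt] -> 8 lines: bbwrj polc dlvtr xeync jcy qlt uzqp dou
Hunk 3: at line 1 remove [dlvtr,xeync] add [djuz,rdx,kqlr] -> 9 lines: bbwrj polc djuz rdx kqlr jcy qlt uzqp dou
Hunk 4: at line 3 remove [kqlr,jcy] add [hior] -> 8 lines: bbwrj polc djuz rdx hior qlt uzqp dou
Hunk 5: at line 3 remove [rdx,hior] add [brvk,hyq] -> 8 lines: bbwrj polc djuz brvk hyq qlt uzqp dou
Hunk 6: at line 1 remove [djuz,brvk,hyq] add [ekd] -> 6 lines: bbwrj polc ekd qlt uzqp dou

Answer: bbwrj
polc
ekd
qlt
uzqp
dou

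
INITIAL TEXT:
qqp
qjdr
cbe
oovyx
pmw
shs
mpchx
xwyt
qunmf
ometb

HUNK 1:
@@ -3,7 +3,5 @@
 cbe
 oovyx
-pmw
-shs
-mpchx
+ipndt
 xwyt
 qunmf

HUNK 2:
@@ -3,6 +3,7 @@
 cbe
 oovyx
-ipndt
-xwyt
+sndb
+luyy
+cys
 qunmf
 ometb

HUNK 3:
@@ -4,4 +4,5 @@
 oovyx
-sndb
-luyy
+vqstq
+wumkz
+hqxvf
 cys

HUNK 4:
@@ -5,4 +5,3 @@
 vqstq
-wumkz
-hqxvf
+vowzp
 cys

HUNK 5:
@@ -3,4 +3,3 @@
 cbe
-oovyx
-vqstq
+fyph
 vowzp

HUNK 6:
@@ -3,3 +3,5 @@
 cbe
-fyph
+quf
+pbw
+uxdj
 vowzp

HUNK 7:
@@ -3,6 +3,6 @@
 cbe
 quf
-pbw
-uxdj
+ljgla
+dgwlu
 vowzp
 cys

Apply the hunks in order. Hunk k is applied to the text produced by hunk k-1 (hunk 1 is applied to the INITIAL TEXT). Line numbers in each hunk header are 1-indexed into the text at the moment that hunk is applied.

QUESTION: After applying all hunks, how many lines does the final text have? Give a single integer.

Answer: 10

Derivation:
Hunk 1: at line 3 remove [pmw,shs,mpchx] add [ipndt] -> 8 lines: qqp qjdr cbe oovyx ipndt xwyt qunmf ometb
Hunk 2: at line 3 remove [ipndt,xwyt] add [sndb,luyy,cys] -> 9 lines: qqp qjdr cbe oovyx sndb luyy cys qunmf ometb
Hunk 3: at line 4 remove [sndb,luyy] add [vqstq,wumkz,hqxvf] -> 10 lines: qqp qjdr cbe oovyx vqstq wumkz hqxvf cys qunmf ometb
Hunk 4: at line 5 remove [wumkz,hqxvf] add [vowzp] -> 9 lines: qqp qjdr cbe oovyx vqstq vowzp cys qunmf ometb
Hunk 5: at line 3 remove [oovyx,vqstq] add [fyph] -> 8 lines: qqp qjdr cbe fyph vowzp cys qunmf ometb
Hunk 6: at line 3 remove [fyph] add [quf,pbw,uxdj] -> 10 lines: qqp qjdr cbe quf pbw uxdj vowzp cys qunmf ometb
Hunk 7: at line 3 remove [pbw,uxdj] add [ljgla,dgwlu] -> 10 lines: qqp qjdr cbe quf ljgla dgwlu vowzp cys qunmf ometb
Final line count: 10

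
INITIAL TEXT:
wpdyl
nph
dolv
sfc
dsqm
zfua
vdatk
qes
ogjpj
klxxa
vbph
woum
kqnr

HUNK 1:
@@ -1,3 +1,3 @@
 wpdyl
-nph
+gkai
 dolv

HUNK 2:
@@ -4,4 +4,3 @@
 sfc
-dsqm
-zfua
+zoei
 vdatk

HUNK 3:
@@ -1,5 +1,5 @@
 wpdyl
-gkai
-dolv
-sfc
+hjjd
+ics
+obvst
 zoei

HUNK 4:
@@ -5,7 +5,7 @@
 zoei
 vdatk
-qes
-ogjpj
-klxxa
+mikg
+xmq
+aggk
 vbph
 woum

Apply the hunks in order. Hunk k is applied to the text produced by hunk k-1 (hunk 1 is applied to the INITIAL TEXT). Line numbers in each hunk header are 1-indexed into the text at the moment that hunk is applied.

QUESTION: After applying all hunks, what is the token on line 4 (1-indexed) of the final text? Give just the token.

Answer: obvst

Derivation:
Hunk 1: at line 1 remove [nph] add [gkai] -> 13 lines: wpdyl gkai dolv sfc dsqm zfua vdatk qes ogjpj klxxa vbph woum kqnr
Hunk 2: at line 4 remove [dsqm,zfua] add [zoei] -> 12 lines: wpdyl gkai dolv sfc zoei vdatk qes ogjpj klxxa vbph woum kqnr
Hunk 3: at line 1 remove [gkai,dolv,sfc] add [hjjd,ics,obvst] -> 12 lines: wpdyl hjjd ics obvst zoei vdatk qes ogjpj klxxa vbph woum kqnr
Hunk 4: at line 5 remove [qes,ogjpj,klxxa] add [mikg,xmq,aggk] -> 12 lines: wpdyl hjjd ics obvst zoei vdatk mikg xmq aggk vbph woum kqnr
Final line 4: obvst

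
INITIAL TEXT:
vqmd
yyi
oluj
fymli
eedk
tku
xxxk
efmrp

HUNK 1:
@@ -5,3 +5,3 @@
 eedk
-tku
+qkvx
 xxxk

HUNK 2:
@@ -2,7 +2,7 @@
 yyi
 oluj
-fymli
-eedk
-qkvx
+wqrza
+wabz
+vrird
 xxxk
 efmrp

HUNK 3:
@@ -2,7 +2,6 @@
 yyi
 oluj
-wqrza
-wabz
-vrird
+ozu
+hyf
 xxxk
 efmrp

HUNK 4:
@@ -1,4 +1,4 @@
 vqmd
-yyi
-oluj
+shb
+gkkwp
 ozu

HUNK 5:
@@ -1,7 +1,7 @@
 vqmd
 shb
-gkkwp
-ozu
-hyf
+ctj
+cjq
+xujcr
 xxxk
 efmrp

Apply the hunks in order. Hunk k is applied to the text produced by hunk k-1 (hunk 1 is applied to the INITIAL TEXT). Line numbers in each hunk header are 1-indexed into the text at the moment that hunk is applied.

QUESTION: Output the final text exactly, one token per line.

Hunk 1: at line 5 remove [tku] add [qkvx] -> 8 lines: vqmd yyi oluj fymli eedk qkvx xxxk efmrp
Hunk 2: at line 2 remove [fymli,eedk,qkvx] add [wqrza,wabz,vrird] -> 8 lines: vqmd yyi oluj wqrza wabz vrird xxxk efmrp
Hunk 3: at line 2 remove [wqrza,wabz,vrird] add [ozu,hyf] -> 7 lines: vqmd yyi oluj ozu hyf xxxk efmrp
Hunk 4: at line 1 remove [yyi,oluj] add [shb,gkkwp] -> 7 lines: vqmd shb gkkwp ozu hyf xxxk efmrp
Hunk 5: at line 1 remove [gkkwp,ozu,hyf] add [ctj,cjq,xujcr] -> 7 lines: vqmd shb ctj cjq xujcr xxxk efmrp

Answer: vqmd
shb
ctj
cjq
xujcr
xxxk
efmrp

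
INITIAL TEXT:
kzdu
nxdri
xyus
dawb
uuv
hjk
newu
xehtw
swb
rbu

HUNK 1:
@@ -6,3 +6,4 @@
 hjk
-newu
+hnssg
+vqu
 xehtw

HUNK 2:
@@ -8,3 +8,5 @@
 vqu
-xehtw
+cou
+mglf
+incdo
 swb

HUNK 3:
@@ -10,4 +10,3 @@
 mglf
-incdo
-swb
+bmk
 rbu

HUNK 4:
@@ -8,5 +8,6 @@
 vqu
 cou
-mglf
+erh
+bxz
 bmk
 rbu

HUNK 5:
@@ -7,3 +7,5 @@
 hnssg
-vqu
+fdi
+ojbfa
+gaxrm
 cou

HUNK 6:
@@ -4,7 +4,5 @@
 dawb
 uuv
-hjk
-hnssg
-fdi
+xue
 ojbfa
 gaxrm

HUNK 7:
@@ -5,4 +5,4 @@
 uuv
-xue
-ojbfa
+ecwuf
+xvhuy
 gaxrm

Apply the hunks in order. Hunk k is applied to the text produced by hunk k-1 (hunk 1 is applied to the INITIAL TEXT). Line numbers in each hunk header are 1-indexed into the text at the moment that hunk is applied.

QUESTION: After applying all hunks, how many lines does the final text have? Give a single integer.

Answer: 13

Derivation:
Hunk 1: at line 6 remove [newu] add [hnssg,vqu] -> 11 lines: kzdu nxdri xyus dawb uuv hjk hnssg vqu xehtw swb rbu
Hunk 2: at line 8 remove [xehtw] add [cou,mglf,incdo] -> 13 lines: kzdu nxdri xyus dawb uuv hjk hnssg vqu cou mglf incdo swb rbu
Hunk 3: at line 10 remove [incdo,swb] add [bmk] -> 12 lines: kzdu nxdri xyus dawb uuv hjk hnssg vqu cou mglf bmk rbu
Hunk 4: at line 8 remove [mglf] add [erh,bxz] -> 13 lines: kzdu nxdri xyus dawb uuv hjk hnssg vqu cou erh bxz bmk rbu
Hunk 5: at line 7 remove [vqu] add [fdi,ojbfa,gaxrm] -> 15 lines: kzdu nxdri xyus dawb uuv hjk hnssg fdi ojbfa gaxrm cou erh bxz bmk rbu
Hunk 6: at line 4 remove [hjk,hnssg,fdi] add [xue] -> 13 lines: kzdu nxdri xyus dawb uuv xue ojbfa gaxrm cou erh bxz bmk rbu
Hunk 7: at line 5 remove [xue,ojbfa] add [ecwuf,xvhuy] -> 13 lines: kzdu nxdri xyus dawb uuv ecwuf xvhuy gaxrm cou erh bxz bmk rbu
Final line count: 13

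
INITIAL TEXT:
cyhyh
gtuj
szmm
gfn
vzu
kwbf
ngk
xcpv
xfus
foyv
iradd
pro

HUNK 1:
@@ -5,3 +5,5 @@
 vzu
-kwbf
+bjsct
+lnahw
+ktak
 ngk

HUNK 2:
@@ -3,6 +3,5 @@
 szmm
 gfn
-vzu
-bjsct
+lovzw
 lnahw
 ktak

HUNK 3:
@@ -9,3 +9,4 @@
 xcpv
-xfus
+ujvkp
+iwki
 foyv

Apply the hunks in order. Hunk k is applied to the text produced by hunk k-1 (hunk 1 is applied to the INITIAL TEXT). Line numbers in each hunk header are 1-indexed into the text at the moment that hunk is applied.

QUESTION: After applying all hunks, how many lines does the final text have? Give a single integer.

Hunk 1: at line 5 remove [kwbf] add [bjsct,lnahw,ktak] -> 14 lines: cyhyh gtuj szmm gfn vzu bjsct lnahw ktak ngk xcpv xfus foyv iradd pro
Hunk 2: at line 3 remove [vzu,bjsct] add [lovzw] -> 13 lines: cyhyh gtuj szmm gfn lovzw lnahw ktak ngk xcpv xfus foyv iradd pro
Hunk 3: at line 9 remove [xfus] add [ujvkp,iwki] -> 14 lines: cyhyh gtuj szmm gfn lovzw lnahw ktak ngk xcpv ujvkp iwki foyv iradd pro
Final line count: 14

Answer: 14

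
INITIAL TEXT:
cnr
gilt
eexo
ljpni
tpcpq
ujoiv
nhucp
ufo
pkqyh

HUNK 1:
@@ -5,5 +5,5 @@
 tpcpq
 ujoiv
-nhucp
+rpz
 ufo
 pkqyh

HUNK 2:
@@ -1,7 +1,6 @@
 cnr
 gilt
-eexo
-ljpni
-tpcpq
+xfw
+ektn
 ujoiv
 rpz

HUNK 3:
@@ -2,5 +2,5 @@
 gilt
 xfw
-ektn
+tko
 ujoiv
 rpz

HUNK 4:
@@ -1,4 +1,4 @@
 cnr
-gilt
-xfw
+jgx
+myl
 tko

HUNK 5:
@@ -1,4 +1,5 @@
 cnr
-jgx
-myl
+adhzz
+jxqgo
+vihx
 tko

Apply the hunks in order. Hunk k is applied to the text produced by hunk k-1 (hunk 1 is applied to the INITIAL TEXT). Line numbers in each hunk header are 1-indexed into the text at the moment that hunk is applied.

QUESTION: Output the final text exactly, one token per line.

Hunk 1: at line 5 remove [nhucp] add [rpz] -> 9 lines: cnr gilt eexo ljpni tpcpq ujoiv rpz ufo pkqyh
Hunk 2: at line 1 remove [eexo,ljpni,tpcpq] add [xfw,ektn] -> 8 lines: cnr gilt xfw ektn ujoiv rpz ufo pkqyh
Hunk 3: at line 2 remove [ektn] add [tko] -> 8 lines: cnr gilt xfw tko ujoiv rpz ufo pkqyh
Hunk 4: at line 1 remove [gilt,xfw] add [jgx,myl] -> 8 lines: cnr jgx myl tko ujoiv rpz ufo pkqyh
Hunk 5: at line 1 remove [jgx,myl] add [adhzz,jxqgo,vihx] -> 9 lines: cnr adhzz jxqgo vihx tko ujoiv rpz ufo pkqyh

Answer: cnr
adhzz
jxqgo
vihx
tko
ujoiv
rpz
ufo
pkqyh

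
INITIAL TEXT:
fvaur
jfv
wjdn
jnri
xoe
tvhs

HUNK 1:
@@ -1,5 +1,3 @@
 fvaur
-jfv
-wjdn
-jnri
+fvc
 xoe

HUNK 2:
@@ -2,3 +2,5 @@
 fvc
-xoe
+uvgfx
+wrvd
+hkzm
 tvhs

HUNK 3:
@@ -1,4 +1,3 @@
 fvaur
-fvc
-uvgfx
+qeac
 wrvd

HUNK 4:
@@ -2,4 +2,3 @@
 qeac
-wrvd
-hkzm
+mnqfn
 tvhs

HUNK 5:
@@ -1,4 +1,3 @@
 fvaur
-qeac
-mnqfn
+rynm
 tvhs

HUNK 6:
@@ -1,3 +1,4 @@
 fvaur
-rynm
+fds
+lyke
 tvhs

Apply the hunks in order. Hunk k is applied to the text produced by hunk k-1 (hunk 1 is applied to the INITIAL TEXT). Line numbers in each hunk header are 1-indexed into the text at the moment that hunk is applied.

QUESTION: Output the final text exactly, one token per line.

Hunk 1: at line 1 remove [jfv,wjdn,jnri] add [fvc] -> 4 lines: fvaur fvc xoe tvhs
Hunk 2: at line 2 remove [xoe] add [uvgfx,wrvd,hkzm] -> 6 lines: fvaur fvc uvgfx wrvd hkzm tvhs
Hunk 3: at line 1 remove [fvc,uvgfx] add [qeac] -> 5 lines: fvaur qeac wrvd hkzm tvhs
Hunk 4: at line 2 remove [wrvd,hkzm] add [mnqfn] -> 4 lines: fvaur qeac mnqfn tvhs
Hunk 5: at line 1 remove [qeac,mnqfn] add [rynm] -> 3 lines: fvaur rynm tvhs
Hunk 6: at line 1 remove [rynm] add [fds,lyke] -> 4 lines: fvaur fds lyke tvhs

Answer: fvaur
fds
lyke
tvhs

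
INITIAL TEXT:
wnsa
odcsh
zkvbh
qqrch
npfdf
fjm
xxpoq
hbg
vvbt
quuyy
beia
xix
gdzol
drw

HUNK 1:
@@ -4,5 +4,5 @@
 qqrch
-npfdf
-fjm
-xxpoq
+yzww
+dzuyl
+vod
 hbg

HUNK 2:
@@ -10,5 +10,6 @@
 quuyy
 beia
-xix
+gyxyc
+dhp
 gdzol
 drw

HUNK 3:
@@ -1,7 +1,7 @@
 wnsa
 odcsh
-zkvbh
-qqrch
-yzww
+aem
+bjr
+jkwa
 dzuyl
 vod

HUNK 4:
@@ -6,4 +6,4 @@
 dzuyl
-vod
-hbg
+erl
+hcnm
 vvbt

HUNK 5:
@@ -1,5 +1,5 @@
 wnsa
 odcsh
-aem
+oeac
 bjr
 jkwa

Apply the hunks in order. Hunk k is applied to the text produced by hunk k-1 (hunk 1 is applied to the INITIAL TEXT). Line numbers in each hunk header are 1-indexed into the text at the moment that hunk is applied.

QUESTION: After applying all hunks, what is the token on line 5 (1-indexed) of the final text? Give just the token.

Hunk 1: at line 4 remove [npfdf,fjm,xxpoq] add [yzww,dzuyl,vod] -> 14 lines: wnsa odcsh zkvbh qqrch yzww dzuyl vod hbg vvbt quuyy beia xix gdzol drw
Hunk 2: at line 10 remove [xix] add [gyxyc,dhp] -> 15 lines: wnsa odcsh zkvbh qqrch yzww dzuyl vod hbg vvbt quuyy beia gyxyc dhp gdzol drw
Hunk 3: at line 1 remove [zkvbh,qqrch,yzww] add [aem,bjr,jkwa] -> 15 lines: wnsa odcsh aem bjr jkwa dzuyl vod hbg vvbt quuyy beia gyxyc dhp gdzol drw
Hunk 4: at line 6 remove [vod,hbg] add [erl,hcnm] -> 15 lines: wnsa odcsh aem bjr jkwa dzuyl erl hcnm vvbt quuyy beia gyxyc dhp gdzol drw
Hunk 5: at line 1 remove [aem] add [oeac] -> 15 lines: wnsa odcsh oeac bjr jkwa dzuyl erl hcnm vvbt quuyy beia gyxyc dhp gdzol drw
Final line 5: jkwa

Answer: jkwa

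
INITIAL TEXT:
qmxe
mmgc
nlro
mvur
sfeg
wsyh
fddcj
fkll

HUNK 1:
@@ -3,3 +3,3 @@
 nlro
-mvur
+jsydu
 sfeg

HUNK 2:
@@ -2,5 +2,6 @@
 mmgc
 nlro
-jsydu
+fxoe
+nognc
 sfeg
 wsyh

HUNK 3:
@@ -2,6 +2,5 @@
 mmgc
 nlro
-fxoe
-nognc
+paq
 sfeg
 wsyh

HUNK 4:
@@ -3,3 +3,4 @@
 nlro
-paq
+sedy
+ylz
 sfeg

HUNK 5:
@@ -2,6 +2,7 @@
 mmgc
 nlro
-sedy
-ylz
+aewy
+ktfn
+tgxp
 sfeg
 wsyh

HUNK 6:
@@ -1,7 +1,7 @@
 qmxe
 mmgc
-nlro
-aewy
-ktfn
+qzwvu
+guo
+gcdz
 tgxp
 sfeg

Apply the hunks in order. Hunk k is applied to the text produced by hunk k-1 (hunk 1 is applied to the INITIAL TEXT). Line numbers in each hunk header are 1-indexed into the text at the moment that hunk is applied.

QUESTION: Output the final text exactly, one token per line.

Answer: qmxe
mmgc
qzwvu
guo
gcdz
tgxp
sfeg
wsyh
fddcj
fkll

Derivation:
Hunk 1: at line 3 remove [mvur] add [jsydu] -> 8 lines: qmxe mmgc nlro jsydu sfeg wsyh fddcj fkll
Hunk 2: at line 2 remove [jsydu] add [fxoe,nognc] -> 9 lines: qmxe mmgc nlro fxoe nognc sfeg wsyh fddcj fkll
Hunk 3: at line 2 remove [fxoe,nognc] add [paq] -> 8 lines: qmxe mmgc nlro paq sfeg wsyh fddcj fkll
Hunk 4: at line 3 remove [paq] add [sedy,ylz] -> 9 lines: qmxe mmgc nlro sedy ylz sfeg wsyh fddcj fkll
Hunk 5: at line 2 remove [sedy,ylz] add [aewy,ktfn,tgxp] -> 10 lines: qmxe mmgc nlro aewy ktfn tgxp sfeg wsyh fddcj fkll
Hunk 6: at line 1 remove [nlro,aewy,ktfn] add [qzwvu,guo,gcdz] -> 10 lines: qmxe mmgc qzwvu guo gcdz tgxp sfeg wsyh fddcj fkll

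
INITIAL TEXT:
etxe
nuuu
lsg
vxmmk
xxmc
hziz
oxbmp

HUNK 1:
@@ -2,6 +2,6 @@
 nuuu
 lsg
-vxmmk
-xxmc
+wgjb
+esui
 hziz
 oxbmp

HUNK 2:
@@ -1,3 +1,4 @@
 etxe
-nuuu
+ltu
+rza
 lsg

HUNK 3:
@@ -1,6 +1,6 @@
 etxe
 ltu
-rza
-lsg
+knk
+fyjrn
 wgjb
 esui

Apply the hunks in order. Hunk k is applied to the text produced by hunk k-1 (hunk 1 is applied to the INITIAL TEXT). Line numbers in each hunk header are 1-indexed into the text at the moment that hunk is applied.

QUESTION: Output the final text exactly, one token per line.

Hunk 1: at line 2 remove [vxmmk,xxmc] add [wgjb,esui] -> 7 lines: etxe nuuu lsg wgjb esui hziz oxbmp
Hunk 2: at line 1 remove [nuuu] add [ltu,rza] -> 8 lines: etxe ltu rza lsg wgjb esui hziz oxbmp
Hunk 3: at line 1 remove [rza,lsg] add [knk,fyjrn] -> 8 lines: etxe ltu knk fyjrn wgjb esui hziz oxbmp

Answer: etxe
ltu
knk
fyjrn
wgjb
esui
hziz
oxbmp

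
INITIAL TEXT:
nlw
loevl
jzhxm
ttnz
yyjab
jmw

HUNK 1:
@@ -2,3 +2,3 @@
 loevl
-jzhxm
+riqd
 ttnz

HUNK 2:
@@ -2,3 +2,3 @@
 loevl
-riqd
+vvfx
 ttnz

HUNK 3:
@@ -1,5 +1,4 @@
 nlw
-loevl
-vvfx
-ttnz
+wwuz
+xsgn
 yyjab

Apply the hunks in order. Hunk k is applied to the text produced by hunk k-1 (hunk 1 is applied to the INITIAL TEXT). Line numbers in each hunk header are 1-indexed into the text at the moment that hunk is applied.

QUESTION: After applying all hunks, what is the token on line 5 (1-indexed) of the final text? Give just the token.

Answer: jmw

Derivation:
Hunk 1: at line 2 remove [jzhxm] add [riqd] -> 6 lines: nlw loevl riqd ttnz yyjab jmw
Hunk 2: at line 2 remove [riqd] add [vvfx] -> 6 lines: nlw loevl vvfx ttnz yyjab jmw
Hunk 3: at line 1 remove [loevl,vvfx,ttnz] add [wwuz,xsgn] -> 5 lines: nlw wwuz xsgn yyjab jmw
Final line 5: jmw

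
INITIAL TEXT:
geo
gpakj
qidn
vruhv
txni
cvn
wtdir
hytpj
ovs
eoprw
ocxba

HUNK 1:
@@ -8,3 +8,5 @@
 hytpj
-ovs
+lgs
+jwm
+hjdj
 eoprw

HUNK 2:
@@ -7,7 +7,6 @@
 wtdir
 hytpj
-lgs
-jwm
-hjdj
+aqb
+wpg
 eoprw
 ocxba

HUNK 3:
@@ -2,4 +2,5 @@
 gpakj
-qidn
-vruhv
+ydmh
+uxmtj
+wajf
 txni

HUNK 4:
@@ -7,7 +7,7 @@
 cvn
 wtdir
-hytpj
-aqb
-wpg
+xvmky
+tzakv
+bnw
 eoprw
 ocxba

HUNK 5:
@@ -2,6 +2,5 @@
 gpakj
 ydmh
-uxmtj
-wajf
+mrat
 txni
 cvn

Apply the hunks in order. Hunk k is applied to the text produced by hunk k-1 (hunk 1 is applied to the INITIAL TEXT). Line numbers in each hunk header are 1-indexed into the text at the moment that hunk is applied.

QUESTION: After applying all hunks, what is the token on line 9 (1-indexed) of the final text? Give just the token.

Hunk 1: at line 8 remove [ovs] add [lgs,jwm,hjdj] -> 13 lines: geo gpakj qidn vruhv txni cvn wtdir hytpj lgs jwm hjdj eoprw ocxba
Hunk 2: at line 7 remove [lgs,jwm,hjdj] add [aqb,wpg] -> 12 lines: geo gpakj qidn vruhv txni cvn wtdir hytpj aqb wpg eoprw ocxba
Hunk 3: at line 2 remove [qidn,vruhv] add [ydmh,uxmtj,wajf] -> 13 lines: geo gpakj ydmh uxmtj wajf txni cvn wtdir hytpj aqb wpg eoprw ocxba
Hunk 4: at line 7 remove [hytpj,aqb,wpg] add [xvmky,tzakv,bnw] -> 13 lines: geo gpakj ydmh uxmtj wajf txni cvn wtdir xvmky tzakv bnw eoprw ocxba
Hunk 5: at line 2 remove [uxmtj,wajf] add [mrat] -> 12 lines: geo gpakj ydmh mrat txni cvn wtdir xvmky tzakv bnw eoprw ocxba
Final line 9: tzakv

Answer: tzakv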